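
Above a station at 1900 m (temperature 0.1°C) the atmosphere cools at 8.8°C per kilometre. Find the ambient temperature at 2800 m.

-7.82°C

1900 → 2800 m (environmental, 8.8°C/km): ΔT = -8.8 × 0.9 = -7.92°C → T = -7.82°C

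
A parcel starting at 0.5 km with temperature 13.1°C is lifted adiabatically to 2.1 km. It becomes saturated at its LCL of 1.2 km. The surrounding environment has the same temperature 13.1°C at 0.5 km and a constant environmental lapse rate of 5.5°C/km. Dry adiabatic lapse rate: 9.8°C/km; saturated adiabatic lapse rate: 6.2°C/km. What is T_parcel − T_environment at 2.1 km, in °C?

Parcel:
  500–1200 m, dry: Δz = 0.7 km ⇒ ΔT = -6.86°C; T = 6.24°C
  1200–2100 m, saturated: Δz = 0.9 km ⇒ ΔT = -5.58°C; T = 0.66°C
Environment:
  500–2100 m, environment: Δz = 1.6 km ⇒ ΔT = -8.8°C; T = 4.3°C
T_parcel − T_env = 0.66 − 4.3 = -3.64°C

-3.64°C (parcel cooler than environment)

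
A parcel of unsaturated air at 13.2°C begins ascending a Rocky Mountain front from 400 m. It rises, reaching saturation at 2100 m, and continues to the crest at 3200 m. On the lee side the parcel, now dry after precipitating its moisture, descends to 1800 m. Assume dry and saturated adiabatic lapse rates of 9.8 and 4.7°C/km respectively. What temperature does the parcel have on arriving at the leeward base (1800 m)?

From 400 m to 2100 m (dry): cools by 9.8 × 1.7 = 16.66°C, giving -3.46°C.
From 2100 m to 3200 m (saturated): cools by 4.7 × 1.1 = 5.17°C, giving -8.63°C.
From 3200 m to 1800 m (dry descent): warms by 9.8 × 1.4 = 13.72°C, giving 5.09°C.

5.09°C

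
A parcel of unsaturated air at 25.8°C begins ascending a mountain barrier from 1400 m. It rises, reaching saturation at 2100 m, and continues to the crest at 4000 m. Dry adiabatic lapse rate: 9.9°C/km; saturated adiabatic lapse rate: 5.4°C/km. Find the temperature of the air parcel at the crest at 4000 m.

8.61°C

1400 → 2100 m (dry, 9.9°C/km): ΔT = -9.9 × 0.7 = -6.93°C → T = 18.87°C
2100 → 4000 m (saturated, 5.4°C/km): ΔT = -5.4 × 1.9 = -10.26°C → T = 8.61°C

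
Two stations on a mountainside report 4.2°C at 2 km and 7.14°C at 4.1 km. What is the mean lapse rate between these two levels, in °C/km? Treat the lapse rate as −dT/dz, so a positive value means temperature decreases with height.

Γ = −ΔT/Δz = (4.2 − 7.14) / (4100 − 2000) m
  = -2.94°C / 2.1 km = -1.4°C/km

-1.4°C/km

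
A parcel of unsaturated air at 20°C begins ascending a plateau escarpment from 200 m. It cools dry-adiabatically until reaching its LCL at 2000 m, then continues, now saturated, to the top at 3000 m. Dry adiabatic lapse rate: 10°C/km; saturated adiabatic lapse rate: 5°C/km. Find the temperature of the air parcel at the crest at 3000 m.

-3°C

200–2000 m, dry: Δz = 1.8 km ⇒ ΔT = -18°C; T = 2°C
2000–3000 m, saturated: Δz = 1 km ⇒ ΔT = -5°C; T = -3°C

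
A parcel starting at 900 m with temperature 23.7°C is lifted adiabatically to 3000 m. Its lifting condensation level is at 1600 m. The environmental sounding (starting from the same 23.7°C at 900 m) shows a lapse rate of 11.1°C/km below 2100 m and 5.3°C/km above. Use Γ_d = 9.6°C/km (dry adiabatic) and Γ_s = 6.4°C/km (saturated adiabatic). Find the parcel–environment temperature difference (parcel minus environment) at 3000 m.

Parcel:
  900 → 1600 m (dry, 9.6°C/km): ΔT = -9.6 × 0.7 = -6.72°C → T = 16.98°C
  1600 → 3000 m (saturated, 6.4°C/km): ΔT = -6.4 × 1.4 = -8.96°C → T = 8.02°C
Environment:
  900 → 2100 m (environment, lower layer, 11.1°C/km): ΔT = -11.1 × 1.2 = -13.32°C → T = 10.38°C
  2100 → 3000 m (environment, upper layer, 5.3°C/km): ΔT = -5.3 × 0.9 = -4.77°C → T = 5.61°C
T_parcel − T_env = 8.02 − 5.61 = +2.41°C

+2.41°C (parcel warmer than environment)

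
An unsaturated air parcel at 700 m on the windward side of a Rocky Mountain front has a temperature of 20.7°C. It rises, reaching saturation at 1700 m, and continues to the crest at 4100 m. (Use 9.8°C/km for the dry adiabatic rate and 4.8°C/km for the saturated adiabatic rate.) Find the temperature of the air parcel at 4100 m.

-0.62°C

700 → 1700 m (dry, 9.8°C/km): ΔT = -9.8 × 1 = -9.8°C → T = 10.9°C
1700 → 4100 m (saturated, 4.8°C/km): ΔT = -4.8 × 2.4 = -11.52°C → T = -0.62°C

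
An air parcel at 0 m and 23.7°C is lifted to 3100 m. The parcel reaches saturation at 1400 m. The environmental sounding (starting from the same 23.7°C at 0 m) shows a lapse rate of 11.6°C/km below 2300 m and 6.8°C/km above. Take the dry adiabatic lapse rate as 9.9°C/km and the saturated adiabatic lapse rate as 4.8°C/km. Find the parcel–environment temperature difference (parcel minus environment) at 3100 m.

+10.1°C (parcel warmer than environment)

Parcel:
  From 0 m to 1400 m (dry): cools by 9.9 × 1.4 = 13.86°C, giving 9.84°C.
  From 1400 m to 3100 m (saturated): cools by 4.8 × 1.7 = 8.16°C, giving 1.68°C.
Environment:
  From 0 m to 2300 m (environment, lower layer): cools by 11.6 × 2.3 = 26.68°C, giving -2.98°C.
  From 2300 m to 3100 m (environment, upper layer): cools by 6.8 × 0.8 = 5.44°C, giving -8.42°C.
T_parcel − T_env = 1.68 − (-8.42) = +10.1°C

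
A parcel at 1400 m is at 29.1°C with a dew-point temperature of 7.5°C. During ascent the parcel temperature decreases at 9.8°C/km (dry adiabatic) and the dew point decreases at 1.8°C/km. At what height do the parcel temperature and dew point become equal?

4100 m

T and T_d converge at 9.8 − 1.8 = 8°C per km
Height above start = (29.1 − 7.5) / 8 = 2.7 km
LCL altitude = 1400 m + 2700 m = 4100 m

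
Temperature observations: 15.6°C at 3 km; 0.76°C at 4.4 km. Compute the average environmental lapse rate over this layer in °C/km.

Γ = −ΔT/Δz = (15.6 − 0.76) / (4400 − 3000) m
  = 14.84°C / 1.4 km = 10.6°C/km

10.6°C/km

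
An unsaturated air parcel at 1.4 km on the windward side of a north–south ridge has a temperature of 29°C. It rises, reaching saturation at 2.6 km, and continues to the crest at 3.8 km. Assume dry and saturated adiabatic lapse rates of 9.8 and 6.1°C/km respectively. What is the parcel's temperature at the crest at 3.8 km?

1400–2600 m, dry: Δz = 1.2 km ⇒ ΔT = -11.76°C; T = 17.24°C
2600–3800 m, saturated: Δz = 1.2 km ⇒ ΔT = -7.32°C; T = 9.92°C

9.92°C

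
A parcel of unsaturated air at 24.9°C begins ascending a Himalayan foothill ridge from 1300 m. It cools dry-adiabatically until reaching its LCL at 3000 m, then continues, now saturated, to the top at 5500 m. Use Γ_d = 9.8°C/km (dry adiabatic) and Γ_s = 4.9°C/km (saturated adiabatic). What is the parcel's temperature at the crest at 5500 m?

-4.01°C

1300 → 3000 m (dry, 9.8°C/km): ΔT = -9.8 × 1.7 = -16.66°C → T = 8.24°C
3000 → 5500 m (saturated, 4.9°C/km): ΔT = -4.9 × 2.5 = -12.25°C → T = -4.01°C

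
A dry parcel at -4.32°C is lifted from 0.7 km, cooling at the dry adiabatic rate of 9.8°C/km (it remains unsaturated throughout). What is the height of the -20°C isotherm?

2.3 km

Height above start = (-4.32 − (-20)) / 9.8 = 1.6 km
Altitude = 700 m + 1600 m = 2300 m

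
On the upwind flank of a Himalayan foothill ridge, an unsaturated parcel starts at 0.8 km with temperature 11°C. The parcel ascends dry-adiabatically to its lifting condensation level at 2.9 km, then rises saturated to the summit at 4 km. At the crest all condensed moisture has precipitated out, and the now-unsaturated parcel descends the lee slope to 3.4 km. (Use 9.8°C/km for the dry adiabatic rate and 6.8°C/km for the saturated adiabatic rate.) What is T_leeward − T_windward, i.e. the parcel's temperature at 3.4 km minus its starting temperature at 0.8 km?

-22.18°C

Dry to 2900 m: -9.8 × 2.1 km = -20.58°C, so T = -9.58°C.
Saturated to 4000 m: -6.8 × 1.1 km = -7.48°C, so T = -17.06°C.
Dry descent to 3400 m: +9.8 × 0.6 km = +5.88°C, so T = -11.18°C.
Net change vs windward start: -11.18 − 11 = -22.18°C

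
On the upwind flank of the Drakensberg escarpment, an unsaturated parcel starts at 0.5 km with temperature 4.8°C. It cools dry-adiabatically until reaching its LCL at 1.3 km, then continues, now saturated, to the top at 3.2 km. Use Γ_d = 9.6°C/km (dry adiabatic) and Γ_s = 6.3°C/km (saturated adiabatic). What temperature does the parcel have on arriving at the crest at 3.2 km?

From 500 m to 1300 m (dry): cools by 9.6 × 0.8 = 7.68°C, giving -2.88°C.
From 1300 m to 3200 m (saturated): cools by 6.3 × 1.9 = 11.97°C, giving -14.85°C.

-14.85°C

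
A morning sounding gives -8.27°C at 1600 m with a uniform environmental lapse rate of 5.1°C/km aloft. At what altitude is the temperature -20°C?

Height above start = (-8.27 − (-20)) / 5.1 = 2.3 km
Altitude = 1600 m + 2300 m = 3900 m

3900 m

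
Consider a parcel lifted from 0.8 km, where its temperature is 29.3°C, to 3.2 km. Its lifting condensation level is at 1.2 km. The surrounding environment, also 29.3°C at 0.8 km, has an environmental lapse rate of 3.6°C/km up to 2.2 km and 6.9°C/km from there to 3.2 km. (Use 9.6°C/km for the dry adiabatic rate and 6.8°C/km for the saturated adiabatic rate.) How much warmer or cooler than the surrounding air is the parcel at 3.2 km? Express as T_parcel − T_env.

-5.5°C (parcel cooler than environment)

Parcel:
  From 800 m to 1200 m (dry): cools by 9.6 × 0.4 = 3.84°C, giving 25.46°C.
  From 1200 m to 3200 m (saturated): cools by 6.8 × 2 = 13.6°C, giving 11.86°C.
Environment:
  From 800 m to 2200 m (environment, lower layer): cools by 3.6 × 1.4 = 5.04°C, giving 24.26°C.
  From 2200 m to 3200 m (environment, upper layer): cools by 6.9 × 1 = 6.9°C, giving 17.36°C.
T_parcel − T_env = 11.86 − 17.36 = -5.5°C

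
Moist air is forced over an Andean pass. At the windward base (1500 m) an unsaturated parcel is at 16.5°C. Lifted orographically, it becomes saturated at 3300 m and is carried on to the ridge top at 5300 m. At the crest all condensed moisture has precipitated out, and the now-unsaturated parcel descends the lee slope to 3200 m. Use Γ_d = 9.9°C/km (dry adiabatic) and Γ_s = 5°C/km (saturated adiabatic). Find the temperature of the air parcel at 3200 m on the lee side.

9.47°C

1500 → 3300 m (dry, 9.9°C/km): ΔT = -9.9 × 1.8 = -17.82°C → T = -1.32°C
3300 → 5300 m (saturated, 5°C/km): ΔT = -5 × 2 = -10°C → T = -11.32°C
5300 → 3200 m (dry descent, 9.9°C/km): ΔT = +9.9 × 2.1 = +20.79°C → T = 9.47°C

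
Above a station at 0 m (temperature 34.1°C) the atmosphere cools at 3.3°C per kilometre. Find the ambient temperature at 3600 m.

From 0 m to 3600 m (environmental): cools by 3.3 × 3.6 = 11.88°C, giving 22.22°C.

22.22°C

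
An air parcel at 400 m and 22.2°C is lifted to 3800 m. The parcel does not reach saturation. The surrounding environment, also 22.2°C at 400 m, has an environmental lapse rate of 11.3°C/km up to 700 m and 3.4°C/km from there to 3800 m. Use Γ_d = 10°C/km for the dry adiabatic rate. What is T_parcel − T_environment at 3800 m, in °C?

Parcel:
  400 → 3800 m (dry, 10°C/km): ΔT = -10 × 3.4 = -34°C → T = -11.8°C
Environment:
  400 → 700 m (environment, lower layer, 11.3°C/km): ΔT = -11.3 × 0.3 = -3.39°C → T = 18.81°C
  700 → 3800 m (environment, upper layer, 3.4°C/km): ΔT = -3.4 × 3.1 = -10.54°C → T = 8.27°C
T_parcel − T_env = -11.8 − 8.27 = -20.07°C

-20.07°C (parcel cooler than environment)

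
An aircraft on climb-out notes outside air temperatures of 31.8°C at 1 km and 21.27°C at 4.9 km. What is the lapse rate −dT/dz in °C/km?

2.7°C/km

Γ = −ΔT/Δz = (31.8 − 21.27) / (4900 − 1000) m
  = 10.53°C / 3.9 km = 2.7°C/km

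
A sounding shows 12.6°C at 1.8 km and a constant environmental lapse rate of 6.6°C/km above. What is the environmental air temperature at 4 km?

-1.92°C

Environmental to 4000 m: -6.6 × 2.2 km = -14.52°C, so T = -1.92°C.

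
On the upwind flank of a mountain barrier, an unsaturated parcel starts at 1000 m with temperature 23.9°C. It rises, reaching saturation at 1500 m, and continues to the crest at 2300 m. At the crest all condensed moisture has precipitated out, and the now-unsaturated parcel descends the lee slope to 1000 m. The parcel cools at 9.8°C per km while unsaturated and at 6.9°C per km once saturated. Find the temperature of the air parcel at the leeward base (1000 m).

26.22°C

Dry to 1500 m: -9.8 × 0.5 km = -4.9°C, so T = 19°C.
Saturated to 2300 m: -6.9 × 0.8 km = -5.52°C, so T = 13.48°C.
Dry descent to 1000 m: +9.8 × 1.3 km = +12.74°C, so T = 26.22°C.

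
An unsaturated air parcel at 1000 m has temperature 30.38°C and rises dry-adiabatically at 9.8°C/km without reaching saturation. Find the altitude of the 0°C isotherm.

Height above start = (30.38 − 0) / 9.8 = 3.1 km
Altitude = 1000 m + 3100 m = 4100 m

4100 m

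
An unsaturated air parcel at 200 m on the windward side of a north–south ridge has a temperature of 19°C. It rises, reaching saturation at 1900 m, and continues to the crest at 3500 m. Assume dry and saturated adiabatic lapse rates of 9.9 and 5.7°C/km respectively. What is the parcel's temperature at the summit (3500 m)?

-6.95°C

200 → 1900 m (dry, 9.9°C/km): ΔT = -9.9 × 1.7 = -16.83°C → T = 2.17°C
1900 → 3500 m (saturated, 5.7°C/km): ΔT = -5.7 × 1.6 = -9.12°C → T = -6.95°C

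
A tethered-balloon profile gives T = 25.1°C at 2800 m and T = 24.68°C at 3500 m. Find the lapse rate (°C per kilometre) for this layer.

0.6°C/km

Γ = −ΔT/Δz = (25.1 − 24.68) / (3500 − 2800) m
  = 0.42°C / 0.7 km = 0.6°C/km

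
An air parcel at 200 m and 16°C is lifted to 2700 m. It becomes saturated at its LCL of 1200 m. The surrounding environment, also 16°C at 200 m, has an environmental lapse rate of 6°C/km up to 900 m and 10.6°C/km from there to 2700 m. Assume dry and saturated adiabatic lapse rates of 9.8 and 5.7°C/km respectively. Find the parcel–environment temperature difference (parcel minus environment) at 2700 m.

Parcel:
  From 200 m to 1200 m (dry): cools by 9.8 × 1 = 9.8°C, giving 6.2°C.
  From 1200 m to 2700 m (saturated): cools by 5.7 × 1.5 = 8.55°C, giving -2.35°C.
Environment:
  From 200 m to 900 m (environment, lower layer): cools by 6 × 0.7 = 4.2°C, giving 11.8°C.
  From 900 m to 2700 m (environment, upper layer): cools by 10.6 × 1.8 = 19.08°C, giving -7.28°C.
T_parcel − T_env = -2.35 − (-7.28) = +4.93°C

+4.93°C (parcel warmer than environment)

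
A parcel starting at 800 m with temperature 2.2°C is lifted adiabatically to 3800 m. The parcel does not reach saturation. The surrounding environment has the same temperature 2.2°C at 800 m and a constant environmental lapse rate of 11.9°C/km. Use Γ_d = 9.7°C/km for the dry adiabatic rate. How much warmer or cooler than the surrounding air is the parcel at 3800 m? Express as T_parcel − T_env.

Parcel:
  800 → 3800 m (dry, 9.7°C/km): ΔT = -9.7 × 3 = -29.1°C → T = -26.9°C
Environment:
  800 → 3800 m (environment, 11.9°C/km): ΔT = -11.9 × 3 = -35.7°C → T = -33.5°C
T_parcel − T_env = -26.9 − (-33.5) = +6.6°C

+6.6°C (parcel warmer than environment)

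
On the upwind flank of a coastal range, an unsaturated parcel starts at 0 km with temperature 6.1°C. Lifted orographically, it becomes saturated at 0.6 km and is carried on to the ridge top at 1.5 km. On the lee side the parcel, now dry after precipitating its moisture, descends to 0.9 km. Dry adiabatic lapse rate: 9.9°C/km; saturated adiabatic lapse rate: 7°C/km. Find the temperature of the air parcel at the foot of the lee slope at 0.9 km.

-0.2°C

0 → 600 m (dry, 9.9°C/km): ΔT = -9.9 × 0.6 = -5.94°C → T = 0.16°C
600 → 1500 m (saturated, 7°C/km): ΔT = -7 × 0.9 = -6.3°C → T = -6.14°C
1500 → 900 m (dry descent, 9.9°C/km): ΔT = +9.9 × 0.6 = +5.94°C → T = -0.2°C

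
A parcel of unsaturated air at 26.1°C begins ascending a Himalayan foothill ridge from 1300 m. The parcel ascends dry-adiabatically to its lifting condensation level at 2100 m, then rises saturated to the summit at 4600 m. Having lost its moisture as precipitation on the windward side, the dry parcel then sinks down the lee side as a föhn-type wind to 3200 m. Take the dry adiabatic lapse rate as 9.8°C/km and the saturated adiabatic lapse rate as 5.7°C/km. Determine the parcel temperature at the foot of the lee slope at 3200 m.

17.73°C

1300–2100 m, dry: Δz = 0.8 km ⇒ ΔT = -7.84°C; T = 18.26°C
2100–4600 m, saturated: Δz = 2.5 km ⇒ ΔT = -14.25°C; T = 4.01°C
4600–3200 m, dry descent: Δz = 1.4 km ⇒ ΔT = +13.72°C; T = 17.73°C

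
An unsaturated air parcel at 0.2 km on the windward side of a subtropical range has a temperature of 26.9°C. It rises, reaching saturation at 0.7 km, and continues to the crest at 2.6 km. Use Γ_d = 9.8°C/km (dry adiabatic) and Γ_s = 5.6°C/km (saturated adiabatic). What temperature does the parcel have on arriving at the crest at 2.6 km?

11.36°C

200–700 m, dry: Δz = 0.5 km ⇒ ΔT = -4.9°C; T = 22°C
700–2600 m, saturated: Δz = 1.9 km ⇒ ΔT = -10.64°C; T = 11.36°C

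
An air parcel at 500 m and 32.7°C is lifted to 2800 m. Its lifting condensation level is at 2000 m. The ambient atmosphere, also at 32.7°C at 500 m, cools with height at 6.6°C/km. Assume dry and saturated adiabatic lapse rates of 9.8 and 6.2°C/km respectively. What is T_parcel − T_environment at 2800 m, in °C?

Parcel:
  500 → 2000 m (dry, 9.8°C/km): ΔT = -9.8 × 1.5 = -14.7°C → T = 18°C
  2000 → 2800 m (saturated, 6.2°C/km): ΔT = -6.2 × 0.8 = -4.96°C → T = 13.04°C
Environment:
  500 → 2800 m (environment, 6.6°C/km): ΔT = -6.6 × 2.3 = -15.18°C → T = 17.52°C
T_parcel − T_env = 13.04 − 17.52 = -4.48°C

-4.48°C (parcel cooler than environment)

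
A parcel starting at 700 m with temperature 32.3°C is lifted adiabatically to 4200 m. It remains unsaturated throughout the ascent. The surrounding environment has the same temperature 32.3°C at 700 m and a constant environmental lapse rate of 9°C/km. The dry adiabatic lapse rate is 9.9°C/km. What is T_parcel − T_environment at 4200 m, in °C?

Parcel:
  Dry to 4200 m: -9.9 × 3.5 km = -34.65°C, so T = -2.35°C.
Environment:
  Environment to 4200 m: -9 × 3.5 km = -31.5°C, so T = 0.8°C.
T_parcel − T_env = -2.35 − 0.8 = -3.15°C

-3.15°C (parcel cooler than environment)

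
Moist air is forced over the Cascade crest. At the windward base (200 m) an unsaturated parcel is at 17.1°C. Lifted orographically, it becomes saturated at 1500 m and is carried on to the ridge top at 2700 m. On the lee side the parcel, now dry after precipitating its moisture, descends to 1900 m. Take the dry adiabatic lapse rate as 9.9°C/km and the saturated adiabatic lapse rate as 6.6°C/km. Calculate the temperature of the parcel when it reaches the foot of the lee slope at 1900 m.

4.23°C

From 200 m to 1500 m (dry): cools by 9.9 × 1.3 = 12.87°C, giving 4.23°C.
From 1500 m to 2700 m (saturated): cools by 6.6 × 1.2 = 7.92°C, giving -3.69°C.
From 2700 m to 1900 m (dry descent): warms by 9.9 × 0.8 = 7.92°C, giving 4.23°C.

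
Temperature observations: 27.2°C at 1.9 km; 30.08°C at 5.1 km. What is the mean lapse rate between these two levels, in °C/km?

Γ = −ΔT/Δz = (27.2 − 30.08) / (5100 − 1900) m
  = -2.88°C / 3.2 km = -0.9°C/km

-0.9°C/km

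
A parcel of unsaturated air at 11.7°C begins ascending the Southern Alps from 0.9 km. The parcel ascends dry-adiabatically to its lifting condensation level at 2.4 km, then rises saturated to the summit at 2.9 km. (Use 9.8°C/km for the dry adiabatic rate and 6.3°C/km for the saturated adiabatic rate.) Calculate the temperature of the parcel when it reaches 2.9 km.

-6.15°C

900–2400 m, dry: Δz = 1.5 km ⇒ ΔT = -14.7°C; T = -3°C
2400–2900 m, saturated: Δz = 0.5 km ⇒ ΔT = -3.15°C; T = -6.15°C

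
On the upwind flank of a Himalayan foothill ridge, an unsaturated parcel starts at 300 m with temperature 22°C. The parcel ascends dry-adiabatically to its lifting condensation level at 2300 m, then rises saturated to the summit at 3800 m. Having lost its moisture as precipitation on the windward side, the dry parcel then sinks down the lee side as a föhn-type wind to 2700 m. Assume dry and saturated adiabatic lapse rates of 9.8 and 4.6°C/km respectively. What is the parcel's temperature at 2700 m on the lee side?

6.28°C

300–2300 m, dry: Δz = 2 km ⇒ ΔT = -19.6°C; T = 2.4°C
2300–3800 m, saturated: Δz = 1.5 km ⇒ ΔT = -6.9°C; T = -4.5°C
3800–2700 m, dry descent: Δz = 1.1 km ⇒ ΔT = +10.78°C; T = 6.28°C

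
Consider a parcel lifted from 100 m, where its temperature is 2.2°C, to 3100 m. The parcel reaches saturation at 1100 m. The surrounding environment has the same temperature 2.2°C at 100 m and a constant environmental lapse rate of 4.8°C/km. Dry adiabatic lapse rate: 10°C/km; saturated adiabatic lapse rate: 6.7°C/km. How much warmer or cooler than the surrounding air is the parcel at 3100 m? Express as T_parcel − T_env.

Parcel:
  From 100 m to 1100 m (dry): cools by 10 × 1 = 10°C, giving -7.8°C.
  From 1100 m to 3100 m (saturated): cools by 6.7 × 2 = 13.4°C, giving -21.2°C.
Environment:
  From 100 m to 3100 m (environment): cools by 4.8 × 3 = 14.4°C, giving -12.2°C.
T_parcel − T_env = -21.2 − (-12.2) = -9°C

-9°C (parcel cooler than environment)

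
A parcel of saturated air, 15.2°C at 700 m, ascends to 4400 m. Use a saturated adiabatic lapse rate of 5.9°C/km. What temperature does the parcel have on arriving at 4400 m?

700–4400 m, saturated adiabatic: Δz = 3.7 km ⇒ ΔT = -21.83°C; T = -6.63°C

-6.63°C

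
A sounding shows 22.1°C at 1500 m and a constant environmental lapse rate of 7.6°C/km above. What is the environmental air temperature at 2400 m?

15.26°C

1500–2400 m, environmental: Δz = 0.9 km ⇒ ΔT = -6.84°C; T = 15.26°C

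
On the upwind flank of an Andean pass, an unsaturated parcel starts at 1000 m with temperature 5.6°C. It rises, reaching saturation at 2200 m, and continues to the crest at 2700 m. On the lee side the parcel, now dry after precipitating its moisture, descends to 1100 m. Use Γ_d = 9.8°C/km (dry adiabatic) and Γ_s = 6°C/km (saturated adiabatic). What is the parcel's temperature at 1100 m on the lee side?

From 1000 m to 2200 m (dry): cools by 9.8 × 1.2 = 11.76°C, giving -6.16°C.
From 2200 m to 2700 m (saturated): cools by 6 × 0.5 = 3°C, giving -9.16°C.
From 2700 m to 1100 m (dry descent): warms by 9.8 × 1.6 = 15.68°C, giving 6.52°C.

6.52°C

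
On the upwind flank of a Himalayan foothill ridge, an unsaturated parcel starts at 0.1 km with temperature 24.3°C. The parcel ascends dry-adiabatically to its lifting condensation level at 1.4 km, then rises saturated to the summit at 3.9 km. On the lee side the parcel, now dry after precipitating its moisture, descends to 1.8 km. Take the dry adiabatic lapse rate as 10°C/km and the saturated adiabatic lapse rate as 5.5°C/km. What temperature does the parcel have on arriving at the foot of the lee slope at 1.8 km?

100–1400 m, dry: Δz = 1.3 km ⇒ ΔT = -13°C; T = 11.3°C
1400–3900 m, saturated: Δz = 2.5 km ⇒ ΔT = -13.75°C; T = -2.45°C
3900–1800 m, dry descent: Δz = 2.1 km ⇒ ΔT = +21°C; T = 18.55°C

18.55°C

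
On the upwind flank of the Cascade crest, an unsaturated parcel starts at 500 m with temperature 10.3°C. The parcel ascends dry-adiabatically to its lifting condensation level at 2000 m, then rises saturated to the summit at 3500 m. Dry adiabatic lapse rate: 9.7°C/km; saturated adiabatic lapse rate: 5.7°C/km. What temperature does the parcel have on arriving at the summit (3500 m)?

Dry to 2000 m: -9.7 × 1.5 km = -14.55°C, so T = -4.25°C.
Saturated to 3500 m: -5.7 × 1.5 km = -8.55°C, so T = -12.8°C.

-12.8°C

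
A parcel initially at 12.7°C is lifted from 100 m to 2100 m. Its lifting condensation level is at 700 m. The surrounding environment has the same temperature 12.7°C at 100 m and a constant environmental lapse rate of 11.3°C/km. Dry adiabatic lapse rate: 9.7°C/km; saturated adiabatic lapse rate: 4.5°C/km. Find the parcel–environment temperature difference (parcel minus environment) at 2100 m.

Parcel:
  100–700 m, dry: Δz = 0.6 km ⇒ ΔT = -5.82°C; T = 6.88°C
  700–2100 m, saturated: Δz = 1.4 km ⇒ ΔT = -6.3°C; T = 0.58°C
Environment:
  100–2100 m, environment: Δz = 2 km ⇒ ΔT = -22.6°C; T = -9.9°C
T_parcel − T_env = 0.58 − (-9.9) = +10.48°C

+10.48°C (parcel warmer than environment)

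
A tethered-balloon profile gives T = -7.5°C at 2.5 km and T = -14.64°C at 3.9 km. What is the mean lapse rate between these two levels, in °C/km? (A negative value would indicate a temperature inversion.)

Γ = −ΔT/Δz = (-7.5 − (-14.64)) / (3900 − 2500) m
  = 7.14°C / 1.4 km = 5.1°C/km

5.1°C/km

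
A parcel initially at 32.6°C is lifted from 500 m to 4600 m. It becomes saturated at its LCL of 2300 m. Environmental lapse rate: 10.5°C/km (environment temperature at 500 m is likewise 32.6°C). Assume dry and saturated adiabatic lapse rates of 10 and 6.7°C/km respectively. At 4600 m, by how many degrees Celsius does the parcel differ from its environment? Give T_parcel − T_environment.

+9.64°C (parcel warmer than environment)

Parcel:
  Dry to 2300 m: -10 × 1.8 km = -18°C, so T = 14.6°C.
  Saturated to 4600 m: -6.7 × 2.3 km = -15.41°C, so T = -0.81°C.
Environment:
  Environment to 4600 m: -10.5 × 4.1 km = -43.05°C, so T = -10.45°C.
T_parcel − T_env = -0.81 − (-10.45) = +9.64°C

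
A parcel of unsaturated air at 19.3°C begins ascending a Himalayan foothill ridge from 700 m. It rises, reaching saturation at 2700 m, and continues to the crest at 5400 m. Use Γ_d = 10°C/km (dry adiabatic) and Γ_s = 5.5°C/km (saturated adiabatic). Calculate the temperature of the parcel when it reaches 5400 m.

-15.55°C

700–2700 m, dry: Δz = 2 km ⇒ ΔT = -20°C; T = -0.7°C
2700–5400 m, saturated: Δz = 2.7 km ⇒ ΔT = -14.85°C; T = -15.55°C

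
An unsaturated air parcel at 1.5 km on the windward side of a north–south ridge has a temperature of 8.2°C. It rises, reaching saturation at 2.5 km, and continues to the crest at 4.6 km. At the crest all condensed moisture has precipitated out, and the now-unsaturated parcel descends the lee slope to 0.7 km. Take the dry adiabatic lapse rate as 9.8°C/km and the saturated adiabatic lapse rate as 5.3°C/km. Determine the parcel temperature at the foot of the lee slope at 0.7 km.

25.49°C

Dry to 2500 m: -9.8 × 1 km = -9.8°C, so T = -1.6°C.
Saturated to 4600 m: -5.3 × 2.1 km = -11.13°C, so T = -12.73°C.
Dry descent to 700 m: +9.8 × 3.9 km = +38.22°C, so T = 25.49°C.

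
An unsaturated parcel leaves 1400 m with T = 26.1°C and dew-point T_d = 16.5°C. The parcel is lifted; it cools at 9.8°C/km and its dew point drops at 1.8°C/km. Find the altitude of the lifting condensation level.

2600 m

T and T_d converge at 9.8 − 1.8 = 8°C per km
Height above start = (26.1 − 16.5) / 8 = 1.2 km
LCL altitude = 1400 m + 1200 m = 2600 m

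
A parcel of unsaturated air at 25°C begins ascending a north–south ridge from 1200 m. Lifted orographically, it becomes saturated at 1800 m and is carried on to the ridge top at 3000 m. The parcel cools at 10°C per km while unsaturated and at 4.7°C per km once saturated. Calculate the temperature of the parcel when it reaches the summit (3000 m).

13.36°C

Dry to 1800 m: -10 × 0.6 km = -6°C, so T = 19°C.
Saturated to 3000 m: -4.7 × 1.2 km = -5.64°C, so T = 13.36°C.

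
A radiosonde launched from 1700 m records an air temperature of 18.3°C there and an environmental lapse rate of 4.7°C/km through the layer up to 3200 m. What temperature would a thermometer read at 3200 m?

11.25°C

1700–3200 m, environmental: Δz = 1.5 km ⇒ ΔT = -7.05°C; T = 11.25°C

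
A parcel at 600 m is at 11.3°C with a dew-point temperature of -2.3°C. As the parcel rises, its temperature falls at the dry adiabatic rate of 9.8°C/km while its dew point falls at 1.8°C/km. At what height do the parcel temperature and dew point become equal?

2300 m

T and T_d converge at 9.8 − 1.8 = 8°C per km
Height above start = (11.3 − (-2.3)) / 8 = 1.7 km
LCL altitude = 600 m + 1700 m = 2300 m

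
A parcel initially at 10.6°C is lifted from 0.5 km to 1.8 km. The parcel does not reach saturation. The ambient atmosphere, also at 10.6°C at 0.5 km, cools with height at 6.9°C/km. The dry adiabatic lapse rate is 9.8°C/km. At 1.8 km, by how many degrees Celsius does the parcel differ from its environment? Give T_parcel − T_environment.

Parcel:
  500–1800 m, dry: Δz = 1.3 km ⇒ ΔT = -12.74°C; T = -2.14°C
Environment:
  500–1800 m, environment: Δz = 1.3 km ⇒ ΔT = -8.97°C; T = 1.63°C
T_parcel − T_env = -2.14 − 1.63 = -3.77°C

-3.77°C (parcel cooler than environment)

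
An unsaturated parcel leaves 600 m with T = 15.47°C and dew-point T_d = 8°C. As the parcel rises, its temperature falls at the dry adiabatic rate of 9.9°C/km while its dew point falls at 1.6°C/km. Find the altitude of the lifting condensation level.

T and T_d converge at 9.9 − 1.6 = 8.3°C per km
Height above start = (15.47 − 8) / 8.3 = 0.9 km
LCL altitude = 600 m + 900 m = 1500 m

1500 m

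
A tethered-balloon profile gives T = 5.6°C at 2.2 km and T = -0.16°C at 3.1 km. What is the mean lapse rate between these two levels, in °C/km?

6.4°C/km

Γ = −ΔT/Δz = (5.6 − (-0.16)) / (3100 − 2200) m
  = 5.76°C / 0.9 km = 6.4°C/km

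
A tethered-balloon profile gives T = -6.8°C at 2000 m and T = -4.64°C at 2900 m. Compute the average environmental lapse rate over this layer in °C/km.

Γ = −ΔT/Δz = (-6.8 − (-4.64)) / (2900 − 2000) m
  = -2.16°C / 0.9 km = -2.4°C/km

-2.4°C/km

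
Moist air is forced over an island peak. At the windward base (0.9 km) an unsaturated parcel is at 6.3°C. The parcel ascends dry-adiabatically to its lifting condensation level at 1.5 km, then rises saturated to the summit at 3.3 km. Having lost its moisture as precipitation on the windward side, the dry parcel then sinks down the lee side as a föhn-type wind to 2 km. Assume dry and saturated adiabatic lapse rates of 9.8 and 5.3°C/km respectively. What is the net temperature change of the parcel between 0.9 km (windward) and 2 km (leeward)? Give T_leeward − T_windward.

-2.68°C

900–1500 m, dry: Δz = 0.6 km ⇒ ΔT = -5.88°C; T = 0.42°C
1500–3300 m, saturated: Δz = 1.8 km ⇒ ΔT = -9.54°C; T = -9.12°C
3300–2000 m, dry descent: Δz = 1.3 km ⇒ ΔT = +12.74°C; T = 3.62°C
Net change vs windward start: 3.62 − 6.3 = -2.68°C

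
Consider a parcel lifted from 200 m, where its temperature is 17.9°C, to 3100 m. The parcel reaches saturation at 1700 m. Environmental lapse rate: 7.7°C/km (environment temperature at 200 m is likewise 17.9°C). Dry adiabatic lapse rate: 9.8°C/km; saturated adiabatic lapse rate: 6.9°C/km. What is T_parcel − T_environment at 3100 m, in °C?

Parcel:
  Dry to 1700 m: -9.8 × 1.5 km = -14.7°C, so T = 3.2°C.
  Saturated to 3100 m: -6.9 × 1.4 km = -9.66°C, so T = -6.46°C.
Environment:
  Environment to 3100 m: -7.7 × 2.9 km = -22.33°C, so T = -4.43°C.
T_parcel − T_env = -6.46 − (-4.43) = -2.03°C

-2.03°C (parcel cooler than environment)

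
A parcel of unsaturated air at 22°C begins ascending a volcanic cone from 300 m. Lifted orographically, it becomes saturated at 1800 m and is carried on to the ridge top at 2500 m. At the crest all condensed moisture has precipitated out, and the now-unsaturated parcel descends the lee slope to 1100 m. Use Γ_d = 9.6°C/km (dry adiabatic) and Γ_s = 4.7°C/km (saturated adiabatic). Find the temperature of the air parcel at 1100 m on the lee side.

17.75°C

Dry to 1800 m: -9.6 × 1.5 km = -14.4°C, so T = 7.6°C.
Saturated to 2500 m: -4.7 × 0.7 km = -3.29°C, so T = 4.31°C.
Dry descent to 1100 m: +9.6 × 1.4 km = +13.44°C, so T = 17.75°C.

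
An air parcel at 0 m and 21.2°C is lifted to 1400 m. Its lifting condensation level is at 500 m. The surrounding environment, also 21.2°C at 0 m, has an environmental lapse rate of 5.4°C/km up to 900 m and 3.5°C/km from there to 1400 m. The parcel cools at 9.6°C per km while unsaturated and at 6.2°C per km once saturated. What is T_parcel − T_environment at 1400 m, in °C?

-3.77°C (parcel cooler than environment)

Parcel:
  Dry to 500 m: -9.6 × 0.5 km = -4.8°C, so T = 16.4°C.
  Saturated to 1400 m: -6.2 × 0.9 km = -5.58°C, so T = 10.82°C.
Environment:
  Environment, lower layer to 900 m: -5.4 × 0.9 km = -4.86°C, so T = 16.34°C.
  Environment, upper layer to 1400 m: -3.5 × 0.5 km = -1.75°C, so T = 14.59°C.
T_parcel − T_env = 10.82 − 14.59 = -3.77°C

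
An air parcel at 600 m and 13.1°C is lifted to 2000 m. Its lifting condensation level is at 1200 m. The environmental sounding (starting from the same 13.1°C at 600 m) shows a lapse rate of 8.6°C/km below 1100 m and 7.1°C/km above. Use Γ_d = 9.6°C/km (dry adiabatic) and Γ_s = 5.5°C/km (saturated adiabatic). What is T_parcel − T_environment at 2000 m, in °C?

Parcel:
  600–1200 m, dry: Δz = 0.6 km ⇒ ΔT = -5.76°C; T = 7.34°C
  1200–2000 m, saturated: Δz = 0.8 km ⇒ ΔT = -4.4°C; T = 2.94°C
Environment:
  600–1100 m, environment, lower layer: Δz = 0.5 km ⇒ ΔT = -4.3°C; T = 8.8°C
  1100–2000 m, environment, upper layer: Δz = 0.9 km ⇒ ΔT = -6.39°C; T = 2.41°C
T_parcel − T_env = 2.94 − 2.41 = +0.53°C

+0.53°C (parcel warmer than environment)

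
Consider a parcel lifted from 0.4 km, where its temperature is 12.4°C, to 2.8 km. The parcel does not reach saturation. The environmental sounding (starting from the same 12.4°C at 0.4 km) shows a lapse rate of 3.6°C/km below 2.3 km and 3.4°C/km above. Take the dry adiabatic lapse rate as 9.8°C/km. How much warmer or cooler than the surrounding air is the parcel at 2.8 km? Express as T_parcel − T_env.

Parcel:
  400 → 2800 m (dry, 9.8°C/km): ΔT = -9.8 × 2.4 = -23.52°C → T = -11.12°C
Environment:
  400 → 2300 m (environment, lower layer, 3.6°C/km): ΔT = -3.6 × 1.9 = -6.84°C → T = 5.56°C
  2300 → 2800 m (environment, upper layer, 3.4°C/km): ΔT = -3.4 × 0.5 = -1.7°C → T = 3.86°C
T_parcel − T_env = -11.12 − 3.86 = -14.98°C

-14.98°C (parcel cooler than environment)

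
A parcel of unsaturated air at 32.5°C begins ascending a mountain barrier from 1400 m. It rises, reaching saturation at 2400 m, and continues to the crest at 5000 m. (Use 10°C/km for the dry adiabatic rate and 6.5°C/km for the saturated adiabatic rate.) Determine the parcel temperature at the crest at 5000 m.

5.6°C

1400 → 2400 m (dry, 10°C/km): ΔT = -10 × 1 = -10°C → T = 22.5°C
2400 → 5000 m (saturated, 6.5°C/km): ΔT = -6.5 × 2.6 = -16.9°C → T = 5.6°C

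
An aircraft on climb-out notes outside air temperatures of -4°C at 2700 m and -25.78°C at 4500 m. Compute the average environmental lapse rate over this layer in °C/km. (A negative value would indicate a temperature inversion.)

12.1°C/km

Γ = −ΔT/Δz = (-4 − (-25.78)) / (4500 − 2700) m
  = 21.78°C / 1.8 km = 12.1°C/km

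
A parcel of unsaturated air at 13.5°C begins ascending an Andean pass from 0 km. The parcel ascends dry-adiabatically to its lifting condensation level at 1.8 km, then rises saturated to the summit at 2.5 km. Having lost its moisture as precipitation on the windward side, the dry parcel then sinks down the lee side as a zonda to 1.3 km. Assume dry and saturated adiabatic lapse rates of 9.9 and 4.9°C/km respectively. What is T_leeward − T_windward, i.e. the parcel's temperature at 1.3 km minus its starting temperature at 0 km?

0–1800 m, dry: Δz = 1.8 km ⇒ ΔT = -17.82°C; T = -4.32°C
1800–2500 m, saturated: Δz = 0.7 km ⇒ ΔT = -3.43°C; T = -7.75°C
2500–1300 m, dry descent: Δz = 1.2 km ⇒ ΔT = +11.88°C; T = 4.13°C
Net change vs windward start: 4.13 − 13.5 = -9.37°C

-9.37°C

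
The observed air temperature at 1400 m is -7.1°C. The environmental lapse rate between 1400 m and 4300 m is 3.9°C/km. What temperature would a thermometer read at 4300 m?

1400–4300 m, environmental: Δz = 2.9 km ⇒ ΔT = -11.31°C; T = -18.41°C

-18.41°C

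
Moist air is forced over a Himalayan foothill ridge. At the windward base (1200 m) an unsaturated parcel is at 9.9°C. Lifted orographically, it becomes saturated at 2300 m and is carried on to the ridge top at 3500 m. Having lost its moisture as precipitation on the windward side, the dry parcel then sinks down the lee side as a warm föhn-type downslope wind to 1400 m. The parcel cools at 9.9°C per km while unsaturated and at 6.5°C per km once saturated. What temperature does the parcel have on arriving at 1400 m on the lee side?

12°C

1200–2300 m, dry: Δz = 1.1 km ⇒ ΔT = -10.89°C; T = -0.99°C
2300–3500 m, saturated: Δz = 1.2 km ⇒ ΔT = -7.8°C; T = -8.79°C
3500–1400 m, dry descent: Δz = 2.1 km ⇒ ΔT = +20.79°C; T = 12°C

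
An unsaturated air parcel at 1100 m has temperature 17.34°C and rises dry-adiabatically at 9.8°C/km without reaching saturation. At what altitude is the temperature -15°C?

Height above start = (17.34 − (-15)) / 9.8 = 3.3 km
Altitude = 1100 m + 3300 m = 4400 m

4400 m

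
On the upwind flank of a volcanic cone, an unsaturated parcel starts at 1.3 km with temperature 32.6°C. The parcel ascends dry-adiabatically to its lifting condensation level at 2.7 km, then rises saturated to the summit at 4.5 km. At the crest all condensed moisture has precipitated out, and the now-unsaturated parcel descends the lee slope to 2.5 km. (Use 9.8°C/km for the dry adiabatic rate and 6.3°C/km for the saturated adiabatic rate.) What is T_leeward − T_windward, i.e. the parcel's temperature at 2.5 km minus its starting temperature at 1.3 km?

1300 → 2700 m (dry, 9.8°C/km): ΔT = -9.8 × 1.4 = -13.72°C → T = 18.88°C
2700 → 4500 m (saturated, 6.3°C/km): ΔT = -6.3 × 1.8 = -11.34°C → T = 7.54°C
4500 → 2500 m (dry descent, 9.8°C/km): ΔT = +9.8 × 2 = +19.6°C → T = 27.14°C
Net change vs windward start: 27.14 − 32.6 = -5.46°C

-5.46°C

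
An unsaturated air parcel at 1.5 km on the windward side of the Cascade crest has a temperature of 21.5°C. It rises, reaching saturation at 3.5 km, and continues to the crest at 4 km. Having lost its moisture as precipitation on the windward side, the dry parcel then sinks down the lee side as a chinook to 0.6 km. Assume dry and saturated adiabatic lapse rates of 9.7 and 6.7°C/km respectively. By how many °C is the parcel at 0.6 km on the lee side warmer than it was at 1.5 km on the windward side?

+10.23°C

1500–3500 m, dry: Δz = 2 km ⇒ ΔT = -19.4°C; T = 2.1°C
3500–4000 m, saturated: Δz = 0.5 km ⇒ ΔT = -3.35°C; T = -1.25°C
4000–600 m, dry descent: Δz = 3.4 km ⇒ ΔT = +32.98°C; T = 31.73°C
Net change vs windward start: 31.73 − 21.5 = +10.23°C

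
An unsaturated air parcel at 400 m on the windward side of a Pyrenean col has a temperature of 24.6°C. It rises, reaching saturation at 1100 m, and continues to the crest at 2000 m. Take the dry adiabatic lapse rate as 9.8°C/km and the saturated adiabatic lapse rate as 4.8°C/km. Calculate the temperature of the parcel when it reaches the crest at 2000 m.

13.42°C

400 → 1100 m (dry, 9.8°C/km): ΔT = -9.8 × 0.7 = -6.86°C → T = 17.74°C
1100 → 2000 m (saturated, 4.8°C/km): ΔT = -4.8 × 0.9 = -4.32°C → T = 13.42°C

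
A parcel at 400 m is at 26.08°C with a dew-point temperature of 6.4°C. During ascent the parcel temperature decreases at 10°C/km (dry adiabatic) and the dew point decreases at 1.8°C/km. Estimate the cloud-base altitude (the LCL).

T and T_d converge at 10 − 1.8 = 8.2°C per km
Height above start = (26.08 − 6.4) / 8.2 = 2.4 km
LCL altitude = 400 m + 2400 m = 2800 m

2800 m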